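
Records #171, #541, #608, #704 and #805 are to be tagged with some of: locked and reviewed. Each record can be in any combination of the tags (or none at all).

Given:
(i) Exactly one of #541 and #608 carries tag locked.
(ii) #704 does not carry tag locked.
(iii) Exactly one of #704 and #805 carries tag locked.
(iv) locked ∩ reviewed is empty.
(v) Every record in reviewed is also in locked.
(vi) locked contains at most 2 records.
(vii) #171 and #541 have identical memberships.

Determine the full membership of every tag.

locked = {#608, #805}; reviewed = {}

From (ii): #704 ∉ locked.
(iii) (exactly one): #805 ∈ locked.
(iv) (disjoint): #805 ∉ reviewed.
(v) contrapositive: #704 ∉ reviewed.
Suppose #171 ∈ locked: no assignment then satisfies all the clues, so #171 ∉ locked.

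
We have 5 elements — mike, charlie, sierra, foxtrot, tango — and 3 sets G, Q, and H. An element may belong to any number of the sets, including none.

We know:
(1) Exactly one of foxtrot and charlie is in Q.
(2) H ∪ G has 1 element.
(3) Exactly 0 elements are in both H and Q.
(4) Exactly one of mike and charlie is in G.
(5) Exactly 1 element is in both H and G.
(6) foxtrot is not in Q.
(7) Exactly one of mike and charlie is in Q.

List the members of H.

H = {mike}

From (6): foxtrot ∉ Q.
(1) (exactly one): charlie ∈ Q.
(7) (exactly one): mike ∉ Q.
Suppose mike ∉ H: no assignment then satisfies all the clues, so mike ∈ H.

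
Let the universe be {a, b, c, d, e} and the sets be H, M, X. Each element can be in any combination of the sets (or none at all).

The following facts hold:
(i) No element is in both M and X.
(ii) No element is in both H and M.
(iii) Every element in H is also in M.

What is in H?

H = {}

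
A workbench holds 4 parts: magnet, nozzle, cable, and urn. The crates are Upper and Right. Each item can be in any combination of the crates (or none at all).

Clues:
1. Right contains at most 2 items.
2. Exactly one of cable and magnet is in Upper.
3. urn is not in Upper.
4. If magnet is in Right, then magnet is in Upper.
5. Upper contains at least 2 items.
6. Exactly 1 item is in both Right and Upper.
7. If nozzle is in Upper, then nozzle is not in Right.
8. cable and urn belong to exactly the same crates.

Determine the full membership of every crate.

Upper = {magnet, nozzle}; Right = {magnet}

From (3): urn ∉ Upper.
(8): cable matches urn: cable ∉ Upper.
(2) (exactly one): magnet ∈ Upper.
(5): only 2 candidates remain for Upper, so all are in.
(7): nozzle ∉ Right.
Suppose magnet ∉ Right: no assignment then satisfies all the clues, so magnet ∈ Right.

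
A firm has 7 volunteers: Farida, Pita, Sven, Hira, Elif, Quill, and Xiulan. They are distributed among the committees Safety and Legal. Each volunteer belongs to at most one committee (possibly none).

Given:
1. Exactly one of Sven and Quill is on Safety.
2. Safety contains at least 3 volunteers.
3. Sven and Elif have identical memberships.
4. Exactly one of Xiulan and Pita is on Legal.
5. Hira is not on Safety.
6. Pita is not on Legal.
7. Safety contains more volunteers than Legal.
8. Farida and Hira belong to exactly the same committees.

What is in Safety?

Safety = {Elif, Pita, Sven}

From (5): Hira ∉ Safety.
From (6): Pita ∉ Legal.
(4) (exactly one): Xiulan ∈ Legal.
(8): Farida matches Hira: Farida ∉ Safety.
Suppose Pita ∉ Safety: no assignment then satisfies all the clues, so Pita ∈ Safety.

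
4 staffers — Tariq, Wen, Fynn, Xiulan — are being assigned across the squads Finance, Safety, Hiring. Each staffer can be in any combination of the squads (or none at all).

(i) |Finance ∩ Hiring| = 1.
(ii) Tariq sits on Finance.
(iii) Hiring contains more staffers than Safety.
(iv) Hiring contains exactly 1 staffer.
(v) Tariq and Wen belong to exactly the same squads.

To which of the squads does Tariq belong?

Tariq: Finance

From (ii): Tariq ∈ Finance.
(v): Wen matches Tariq: Wen ∈ Finance.
Suppose Tariq ∈ Safety: no assignment then satisfies all the clues, so Tariq ∉ Safety.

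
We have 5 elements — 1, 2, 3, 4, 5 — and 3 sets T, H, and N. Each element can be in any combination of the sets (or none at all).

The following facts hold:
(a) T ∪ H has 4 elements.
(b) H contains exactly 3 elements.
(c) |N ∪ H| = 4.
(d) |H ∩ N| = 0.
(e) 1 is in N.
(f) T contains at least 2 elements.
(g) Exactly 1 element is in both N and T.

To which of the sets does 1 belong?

1: N, T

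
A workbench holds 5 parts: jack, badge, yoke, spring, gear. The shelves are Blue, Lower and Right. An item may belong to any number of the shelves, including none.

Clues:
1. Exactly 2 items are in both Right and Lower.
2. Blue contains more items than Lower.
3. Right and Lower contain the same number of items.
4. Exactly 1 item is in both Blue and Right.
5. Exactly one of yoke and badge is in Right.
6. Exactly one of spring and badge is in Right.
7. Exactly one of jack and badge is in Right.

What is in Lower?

Lower = {badge, gear}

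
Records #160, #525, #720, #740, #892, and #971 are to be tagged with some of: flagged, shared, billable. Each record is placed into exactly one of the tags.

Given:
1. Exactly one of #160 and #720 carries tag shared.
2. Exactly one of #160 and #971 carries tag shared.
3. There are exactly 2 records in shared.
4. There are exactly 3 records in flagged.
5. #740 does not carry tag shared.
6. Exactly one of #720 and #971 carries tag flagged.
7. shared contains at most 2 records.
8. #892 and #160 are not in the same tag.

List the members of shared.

shared = {#160, #525}

From (5): #740 ∉ shared.
Suppose #160 ∉ shared: no assignment then satisfies all the clues, so #160 ∈ shared.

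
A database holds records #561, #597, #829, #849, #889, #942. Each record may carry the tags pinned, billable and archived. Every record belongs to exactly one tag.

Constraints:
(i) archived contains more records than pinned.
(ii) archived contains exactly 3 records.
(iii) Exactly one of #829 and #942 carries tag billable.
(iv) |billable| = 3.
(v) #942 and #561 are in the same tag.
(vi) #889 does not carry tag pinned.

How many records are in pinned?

0

From (vi): #889 ∉ pinned.
Suppose #561 ∈ pinned: no assignment then satisfies all the clues, so #561 ∉ pinned.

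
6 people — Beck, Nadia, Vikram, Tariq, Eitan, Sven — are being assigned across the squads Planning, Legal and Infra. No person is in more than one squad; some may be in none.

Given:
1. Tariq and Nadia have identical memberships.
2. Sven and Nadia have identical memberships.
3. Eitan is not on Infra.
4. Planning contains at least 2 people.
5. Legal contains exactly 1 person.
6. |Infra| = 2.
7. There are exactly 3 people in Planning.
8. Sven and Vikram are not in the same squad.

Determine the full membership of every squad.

Planning = {Nadia, Sven, Tariq}; Legal = {Eitan}; Infra = {Beck, Vikram}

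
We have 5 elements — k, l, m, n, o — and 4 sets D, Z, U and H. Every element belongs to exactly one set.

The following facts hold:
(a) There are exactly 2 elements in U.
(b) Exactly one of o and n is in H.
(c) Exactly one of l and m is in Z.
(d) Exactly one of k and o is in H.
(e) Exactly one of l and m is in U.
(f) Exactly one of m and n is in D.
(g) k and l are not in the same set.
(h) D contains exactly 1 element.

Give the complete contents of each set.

D = {n}; Z = {l}; U = {k, m}; H = {o}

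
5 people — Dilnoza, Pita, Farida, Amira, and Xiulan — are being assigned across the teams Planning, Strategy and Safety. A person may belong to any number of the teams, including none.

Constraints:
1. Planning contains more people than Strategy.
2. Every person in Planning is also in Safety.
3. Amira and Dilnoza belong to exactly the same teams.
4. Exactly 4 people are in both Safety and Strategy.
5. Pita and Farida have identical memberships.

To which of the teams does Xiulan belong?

Xiulan: Planning, Safety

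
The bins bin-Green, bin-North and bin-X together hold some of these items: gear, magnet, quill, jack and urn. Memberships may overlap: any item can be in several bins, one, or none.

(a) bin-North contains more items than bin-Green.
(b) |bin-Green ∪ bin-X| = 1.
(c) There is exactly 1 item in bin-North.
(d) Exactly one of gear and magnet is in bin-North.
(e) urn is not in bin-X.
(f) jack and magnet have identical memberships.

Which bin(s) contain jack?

jack: none

From (e): urn ∉ bin-X.
Suppose jack ∈ bin-Green: no assignment then satisfies all the clues, so jack ∉ bin-Green.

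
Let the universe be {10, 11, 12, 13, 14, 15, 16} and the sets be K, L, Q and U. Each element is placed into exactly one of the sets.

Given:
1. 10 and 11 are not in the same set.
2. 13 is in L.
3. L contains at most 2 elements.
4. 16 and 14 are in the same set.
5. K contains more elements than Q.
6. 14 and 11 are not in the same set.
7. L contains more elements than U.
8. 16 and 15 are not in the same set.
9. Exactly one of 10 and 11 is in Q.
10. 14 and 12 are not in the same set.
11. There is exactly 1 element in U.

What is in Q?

Q = {11}

From (2): 13 ∈ L.
Suppose 10 ∈ Q: no assignment then satisfies all the clues, so 10 ∉ Q.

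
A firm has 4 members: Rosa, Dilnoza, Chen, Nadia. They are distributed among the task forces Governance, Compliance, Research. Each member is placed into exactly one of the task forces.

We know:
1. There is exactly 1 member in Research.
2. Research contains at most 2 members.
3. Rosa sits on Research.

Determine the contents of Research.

Research = {Rosa}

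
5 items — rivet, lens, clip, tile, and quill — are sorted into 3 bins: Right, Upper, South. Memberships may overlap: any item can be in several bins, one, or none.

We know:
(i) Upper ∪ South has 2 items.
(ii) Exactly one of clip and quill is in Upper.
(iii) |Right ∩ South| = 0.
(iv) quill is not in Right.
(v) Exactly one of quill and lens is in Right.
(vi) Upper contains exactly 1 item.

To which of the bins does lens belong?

lens: Right

From (iv): quill ∉ Right.
(v) (exactly one): lens ∈ Right.
Suppose lens ∈ Upper: no assignment then satisfies all the clues, so lens ∉ Upper.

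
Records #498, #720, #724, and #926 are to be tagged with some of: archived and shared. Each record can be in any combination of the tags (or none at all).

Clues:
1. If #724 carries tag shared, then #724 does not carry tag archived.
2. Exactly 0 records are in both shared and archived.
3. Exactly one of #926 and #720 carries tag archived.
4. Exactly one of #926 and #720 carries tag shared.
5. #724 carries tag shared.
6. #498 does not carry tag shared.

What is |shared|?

2

From (5): #724 ∈ shared.
From (6): #498 ∉ shared.
(1): #724 ∉ archived.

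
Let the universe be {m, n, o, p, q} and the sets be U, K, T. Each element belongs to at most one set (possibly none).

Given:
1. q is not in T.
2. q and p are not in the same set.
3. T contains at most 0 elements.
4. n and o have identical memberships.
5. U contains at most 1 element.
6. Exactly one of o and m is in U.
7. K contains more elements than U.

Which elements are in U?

U = {m}

From (1): q ∉ T.
(3): T already has 0, so the rest are out.
Suppose m ∉ U: no assignment then satisfies all the clues, so m ∈ U.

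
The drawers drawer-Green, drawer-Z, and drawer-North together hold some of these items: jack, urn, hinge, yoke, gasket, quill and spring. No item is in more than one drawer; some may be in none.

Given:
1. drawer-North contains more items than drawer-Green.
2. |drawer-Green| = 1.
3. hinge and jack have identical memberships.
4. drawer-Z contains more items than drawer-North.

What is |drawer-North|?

2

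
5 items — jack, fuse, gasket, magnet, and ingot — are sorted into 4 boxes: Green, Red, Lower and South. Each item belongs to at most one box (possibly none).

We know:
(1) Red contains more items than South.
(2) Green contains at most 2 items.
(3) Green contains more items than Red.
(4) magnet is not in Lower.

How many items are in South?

0

From (4): magnet ∉ Lower.
Suppose jack ∈ South: no assignment then satisfies all the clues, so jack ∉ South.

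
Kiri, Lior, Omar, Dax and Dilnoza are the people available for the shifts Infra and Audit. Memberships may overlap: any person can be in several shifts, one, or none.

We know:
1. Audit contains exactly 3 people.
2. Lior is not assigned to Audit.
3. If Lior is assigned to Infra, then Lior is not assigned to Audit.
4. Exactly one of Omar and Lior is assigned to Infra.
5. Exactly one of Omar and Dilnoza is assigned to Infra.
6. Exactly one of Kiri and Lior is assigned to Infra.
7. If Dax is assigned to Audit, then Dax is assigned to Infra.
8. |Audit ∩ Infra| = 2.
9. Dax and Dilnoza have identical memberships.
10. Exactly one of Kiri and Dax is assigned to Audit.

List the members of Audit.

From (2): Lior ∉ Audit.
Suppose Kiri ∈ Audit: no assignment then satisfies all the clues, so Kiri ∉ Audit.

Audit = {Dax, Dilnoza, Omar}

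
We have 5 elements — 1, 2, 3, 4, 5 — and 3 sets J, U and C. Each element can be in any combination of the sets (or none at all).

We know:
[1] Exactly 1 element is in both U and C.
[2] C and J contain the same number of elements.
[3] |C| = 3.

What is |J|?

3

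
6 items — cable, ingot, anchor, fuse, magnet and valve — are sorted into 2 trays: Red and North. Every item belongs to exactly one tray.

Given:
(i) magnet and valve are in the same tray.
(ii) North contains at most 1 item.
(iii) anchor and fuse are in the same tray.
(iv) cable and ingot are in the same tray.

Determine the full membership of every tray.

Red = {anchor, cable, fuse, ingot, magnet, valve}; North = {}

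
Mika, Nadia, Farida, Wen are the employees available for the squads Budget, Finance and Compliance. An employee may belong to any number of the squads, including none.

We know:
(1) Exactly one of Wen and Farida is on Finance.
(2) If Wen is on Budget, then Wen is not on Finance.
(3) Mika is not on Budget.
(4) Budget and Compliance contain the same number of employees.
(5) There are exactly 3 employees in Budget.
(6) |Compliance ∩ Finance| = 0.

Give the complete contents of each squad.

Budget = {Farida, Nadia, Wen}; Finance = {Farida}; Compliance = {Mika, Nadia, Wen}

From (3): Mika ∉ Budget.
(5): only 3 candidates remain for Budget, so all are in.
(2): Wen ∉ Finance.
(1) (exactly one): Farida ∈ Finance.
Suppose Mika ∈ Finance: no assignment then satisfies all the clues, so Mika ∉ Finance.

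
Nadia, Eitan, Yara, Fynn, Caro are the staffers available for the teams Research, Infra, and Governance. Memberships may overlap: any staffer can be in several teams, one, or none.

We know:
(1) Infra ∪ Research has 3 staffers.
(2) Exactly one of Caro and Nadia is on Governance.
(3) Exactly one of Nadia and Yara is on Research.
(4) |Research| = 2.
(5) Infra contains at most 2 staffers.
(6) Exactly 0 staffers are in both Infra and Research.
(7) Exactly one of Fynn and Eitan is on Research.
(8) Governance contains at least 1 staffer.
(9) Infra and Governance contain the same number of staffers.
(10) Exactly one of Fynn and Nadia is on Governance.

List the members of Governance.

Governance = {Nadia}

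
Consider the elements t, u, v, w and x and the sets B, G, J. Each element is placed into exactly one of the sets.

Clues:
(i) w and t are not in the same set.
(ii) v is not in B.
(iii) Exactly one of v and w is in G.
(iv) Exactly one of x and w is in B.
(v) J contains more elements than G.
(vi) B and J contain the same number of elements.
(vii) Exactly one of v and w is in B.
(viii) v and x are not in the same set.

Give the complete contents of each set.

B = {u, w}; G = {v}; J = {t, x}

From (ii): v ∉ B.
(vii) (exactly one): w ∈ B.
(i): t ∉ B.
(iii) (exactly one): v ∈ G.
(iv) (exactly one): x ∉ B.
(viii): x ∉ G.
Only one set left: x ∈ J.
Suppose t ∈ G: no assignment then satisfies all the clues, so t ∉ G.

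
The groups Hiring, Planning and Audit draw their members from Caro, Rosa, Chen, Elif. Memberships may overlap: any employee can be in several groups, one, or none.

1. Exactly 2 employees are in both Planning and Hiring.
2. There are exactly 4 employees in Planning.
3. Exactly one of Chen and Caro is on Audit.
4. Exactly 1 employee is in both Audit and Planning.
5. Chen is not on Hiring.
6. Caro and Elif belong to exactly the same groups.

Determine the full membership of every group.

Hiring = {Caro, Elif}; Planning = {Caro, Chen, Elif, Rosa}; Audit = {Chen}

From (5): Chen ∉ Hiring.
(2): only 4 candidates remain for Planning, so all are in.
Suppose Caro ∉ Hiring: no assignment then satisfies all the clues, so Caro ∈ Hiring.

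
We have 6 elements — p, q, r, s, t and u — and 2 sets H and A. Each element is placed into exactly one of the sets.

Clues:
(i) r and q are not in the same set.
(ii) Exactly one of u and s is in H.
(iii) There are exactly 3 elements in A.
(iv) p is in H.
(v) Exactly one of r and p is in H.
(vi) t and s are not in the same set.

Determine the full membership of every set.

From (iv): p ∈ H.
(v) (exactly one): r ∉ H.
Only one set left: r ∈ A.
(i): q ∉ A.
Only one set left: q ∈ H.
Suppose s ∉ H: no assignment then satisfies all the clues, so s ∈ H.

H = {p, q, s}; A = {r, t, u}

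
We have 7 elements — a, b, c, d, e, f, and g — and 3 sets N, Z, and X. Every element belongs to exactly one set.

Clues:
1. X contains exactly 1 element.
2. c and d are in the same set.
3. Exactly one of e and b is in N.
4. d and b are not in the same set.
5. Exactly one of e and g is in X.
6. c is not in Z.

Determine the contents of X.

X = {g}

From (6): c ∉ Z.
(2): d matches c: d ∉ Z.
Suppose a ∈ X: no assignment then satisfies all the clues, so a ∉ X.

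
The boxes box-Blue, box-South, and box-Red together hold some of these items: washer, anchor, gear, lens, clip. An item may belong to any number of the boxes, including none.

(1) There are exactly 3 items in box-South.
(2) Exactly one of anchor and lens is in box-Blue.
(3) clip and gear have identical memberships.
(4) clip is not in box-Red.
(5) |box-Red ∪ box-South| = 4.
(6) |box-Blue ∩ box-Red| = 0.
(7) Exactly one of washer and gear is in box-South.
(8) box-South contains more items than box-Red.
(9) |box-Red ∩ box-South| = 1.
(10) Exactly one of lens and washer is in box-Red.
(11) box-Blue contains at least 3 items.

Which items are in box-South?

box-South = {anchor, clip, gear}

From (4): clip ∉ box-Red.
(3): gear matches clip: gear ∉ box-Red.
Suppose washer ∈ box-South: no assignment then satisfies all the clues, so washer ∉ box-South.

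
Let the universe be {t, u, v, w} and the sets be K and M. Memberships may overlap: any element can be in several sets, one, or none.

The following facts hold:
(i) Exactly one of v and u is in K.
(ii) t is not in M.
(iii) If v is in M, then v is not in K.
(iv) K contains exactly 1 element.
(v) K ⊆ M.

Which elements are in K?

From (ii): t ∉ M.
(v) contrapositive: t ∉ K.
Suppose u ∉ K: no assignment then satisfies all the clues, so u ∈ K.

K = {u}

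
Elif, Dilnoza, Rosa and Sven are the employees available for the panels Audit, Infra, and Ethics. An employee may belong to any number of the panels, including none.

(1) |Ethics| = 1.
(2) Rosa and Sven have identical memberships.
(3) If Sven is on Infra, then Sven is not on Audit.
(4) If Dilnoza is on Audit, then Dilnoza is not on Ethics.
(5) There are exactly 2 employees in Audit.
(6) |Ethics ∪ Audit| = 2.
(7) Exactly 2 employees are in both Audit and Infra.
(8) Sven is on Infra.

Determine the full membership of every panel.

Audit = {Dilnoza, Elif}; Infra = {Dilnoza, Elif, Rosa, Sven}; Ethics = {Elif}

From (8): Sven ∈ Infra.
(2): Rosa matches Sven: Rosa ∈ Infra.
(3): Sven ∉ Audit.
(2): Rosa matches Sven: Rosa ∉ Audit.
(5): only 2 candidates remain for Audit, so all are in.
(4): Dilnoza ∉ Ethics.
Suppose Elif ∉ Infra: no assignment then satisfies all the clues, so Elif ∈ Infra.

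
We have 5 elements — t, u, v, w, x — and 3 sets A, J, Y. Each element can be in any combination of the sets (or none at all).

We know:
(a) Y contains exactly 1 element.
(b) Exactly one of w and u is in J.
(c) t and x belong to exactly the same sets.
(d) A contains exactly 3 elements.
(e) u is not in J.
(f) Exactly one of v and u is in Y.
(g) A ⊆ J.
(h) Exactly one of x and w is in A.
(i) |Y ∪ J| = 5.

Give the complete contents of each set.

A = {t, v, x}; J = {t, v, w, x}; Y = {u}

From (e): u ∉ J.
(b) (exactly one): w ∈ J.
(g) contrapositive: u ∉ A.
Suppose t ∉ A: no assignment then satisfies all the clues, so t ∈ A.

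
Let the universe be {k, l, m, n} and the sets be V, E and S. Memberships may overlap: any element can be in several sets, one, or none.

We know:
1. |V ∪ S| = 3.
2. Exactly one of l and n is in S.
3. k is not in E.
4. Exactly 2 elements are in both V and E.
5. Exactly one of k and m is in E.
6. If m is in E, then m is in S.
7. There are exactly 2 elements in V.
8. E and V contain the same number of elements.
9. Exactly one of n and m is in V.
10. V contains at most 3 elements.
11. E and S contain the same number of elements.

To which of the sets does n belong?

n: S

From (3): k ∉ E.
(5) (exactly one): m ∈ E.
(6): m ∈ S.
Suppose n ∈ V: no assignment then satisfies all the clues, so n ∉ V.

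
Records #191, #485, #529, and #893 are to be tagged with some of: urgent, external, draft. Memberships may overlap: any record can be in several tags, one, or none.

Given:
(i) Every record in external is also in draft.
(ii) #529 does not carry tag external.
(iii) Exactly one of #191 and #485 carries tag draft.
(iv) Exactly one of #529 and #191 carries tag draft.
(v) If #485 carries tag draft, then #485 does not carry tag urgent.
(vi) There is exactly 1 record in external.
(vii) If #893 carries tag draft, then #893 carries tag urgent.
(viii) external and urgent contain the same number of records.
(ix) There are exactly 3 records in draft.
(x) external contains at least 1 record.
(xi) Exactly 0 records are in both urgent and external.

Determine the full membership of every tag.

urgent = {#893}; external = {#485}; draft = {#485, #529, #893}

From (ii): #529 ∉ external.
Suppose #191 ∈ urgent: no assignment then satisfies all the clues, so #191 ∉ urgent.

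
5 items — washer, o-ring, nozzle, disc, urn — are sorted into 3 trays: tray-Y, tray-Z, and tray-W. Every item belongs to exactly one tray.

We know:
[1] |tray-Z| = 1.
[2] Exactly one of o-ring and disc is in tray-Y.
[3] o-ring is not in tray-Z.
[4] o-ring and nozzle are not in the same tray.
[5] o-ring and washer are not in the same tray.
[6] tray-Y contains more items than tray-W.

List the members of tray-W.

tray-W = {o-ring}

From (3): o-ring ∉ tray-Z.
Suppose washer ∈ tray-W: no assignment then satisfies all the clues, so washer ∉ tray-W.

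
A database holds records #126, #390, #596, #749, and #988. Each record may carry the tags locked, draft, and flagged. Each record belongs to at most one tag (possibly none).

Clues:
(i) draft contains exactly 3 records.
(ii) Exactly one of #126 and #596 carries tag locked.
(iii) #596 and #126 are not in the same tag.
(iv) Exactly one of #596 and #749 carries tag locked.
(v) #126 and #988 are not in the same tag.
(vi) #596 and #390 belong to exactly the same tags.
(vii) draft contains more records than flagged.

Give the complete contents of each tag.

locked = {#126, #749}; draft = {#390, #596, #988}; flagged = {}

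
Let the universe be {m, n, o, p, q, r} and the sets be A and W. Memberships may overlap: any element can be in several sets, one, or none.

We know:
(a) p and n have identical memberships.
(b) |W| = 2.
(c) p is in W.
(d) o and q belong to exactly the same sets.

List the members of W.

W = {n, p}

From (c): p ∈ W.
(a): n matches p: n ∈ W.
(b): W already has 2, so the rest are out.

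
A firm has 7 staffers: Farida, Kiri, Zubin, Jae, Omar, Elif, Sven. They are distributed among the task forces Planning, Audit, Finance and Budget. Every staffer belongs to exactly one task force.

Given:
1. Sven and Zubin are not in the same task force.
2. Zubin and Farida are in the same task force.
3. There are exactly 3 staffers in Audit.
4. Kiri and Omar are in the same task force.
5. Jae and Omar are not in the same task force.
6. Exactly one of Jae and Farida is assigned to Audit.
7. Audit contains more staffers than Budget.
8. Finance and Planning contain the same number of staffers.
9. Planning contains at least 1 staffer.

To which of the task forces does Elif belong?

Elif: Audit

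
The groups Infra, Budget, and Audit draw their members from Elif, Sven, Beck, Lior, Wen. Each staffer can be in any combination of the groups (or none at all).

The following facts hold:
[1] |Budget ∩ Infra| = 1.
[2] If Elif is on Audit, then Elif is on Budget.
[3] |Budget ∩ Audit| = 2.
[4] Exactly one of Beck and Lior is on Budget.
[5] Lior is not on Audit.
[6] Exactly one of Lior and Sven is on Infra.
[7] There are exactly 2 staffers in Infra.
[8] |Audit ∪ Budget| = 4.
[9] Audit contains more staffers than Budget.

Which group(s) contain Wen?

Wen: Audit

From (5): Lior ∉ Audit.
Suppose Wen ∈ Infra: no assignment then satisfies all the clues, so Wen ∉ Infra.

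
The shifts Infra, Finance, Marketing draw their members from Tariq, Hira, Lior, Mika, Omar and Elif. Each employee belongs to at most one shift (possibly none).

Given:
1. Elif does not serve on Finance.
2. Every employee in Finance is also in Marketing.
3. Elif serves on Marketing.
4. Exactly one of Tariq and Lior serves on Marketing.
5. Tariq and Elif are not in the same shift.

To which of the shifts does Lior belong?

Lior: Marketing

From (1): Elif ∉ Finance.
From (3): Elif ∈ Marketing.
(5): Tariq ∉ Marketing.
(2) contrapositive: Tariq ∉ Finance.
(4) (exactly one): Lior ∈ Marketing.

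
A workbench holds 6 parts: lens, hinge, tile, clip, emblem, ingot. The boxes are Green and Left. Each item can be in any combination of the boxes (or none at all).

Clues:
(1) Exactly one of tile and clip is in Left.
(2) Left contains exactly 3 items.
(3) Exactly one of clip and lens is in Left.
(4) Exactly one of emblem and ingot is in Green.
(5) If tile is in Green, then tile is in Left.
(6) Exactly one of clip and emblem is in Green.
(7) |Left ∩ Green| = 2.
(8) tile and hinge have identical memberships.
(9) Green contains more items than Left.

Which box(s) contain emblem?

emblem: none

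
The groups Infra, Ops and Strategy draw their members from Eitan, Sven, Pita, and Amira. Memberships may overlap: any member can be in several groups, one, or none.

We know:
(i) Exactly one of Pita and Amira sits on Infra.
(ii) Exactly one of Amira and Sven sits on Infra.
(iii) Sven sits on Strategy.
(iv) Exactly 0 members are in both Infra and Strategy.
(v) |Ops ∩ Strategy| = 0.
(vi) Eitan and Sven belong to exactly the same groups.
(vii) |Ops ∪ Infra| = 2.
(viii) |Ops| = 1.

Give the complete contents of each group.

Infra = {Amira}; Ops = {Pita}; Strategy = {Eitan, Sven}

From (iii): Sven ∈ Strategy.
(vi): Eitan matches Sven: Eitan ∈ Strategy.
Suppose Eitan ∈ Infra: no assignment then satisfies all the clues, so Eitan ∉ Infra.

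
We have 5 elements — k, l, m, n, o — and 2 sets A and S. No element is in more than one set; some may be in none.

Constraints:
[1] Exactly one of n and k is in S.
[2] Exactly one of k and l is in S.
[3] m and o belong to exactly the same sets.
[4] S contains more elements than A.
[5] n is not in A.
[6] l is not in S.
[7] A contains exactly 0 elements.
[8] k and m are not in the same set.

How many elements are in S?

1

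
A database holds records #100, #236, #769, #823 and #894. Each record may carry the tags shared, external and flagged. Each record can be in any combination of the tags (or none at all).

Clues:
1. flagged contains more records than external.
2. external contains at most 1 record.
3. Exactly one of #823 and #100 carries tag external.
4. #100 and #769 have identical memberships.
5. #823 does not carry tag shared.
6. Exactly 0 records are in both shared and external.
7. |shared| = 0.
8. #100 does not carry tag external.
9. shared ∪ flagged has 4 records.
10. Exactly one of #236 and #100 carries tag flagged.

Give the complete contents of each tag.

shared = {}; external = {#823}; flagged = {#100, #769, #823, #894}

From (5): #823 ∉ shared.
From (8): #100 ∉ external.
(3) (exactly one): #823 ∈ external.
(4): #769 matches #100: #769 ∉ external.
(7): shared already has 0, so the rest are out.
(2): external already has 1, so the rest are out.
Suppose #100 ∉ flagged: no assignment then satisfies all the clues, so #100 ∈ flagged.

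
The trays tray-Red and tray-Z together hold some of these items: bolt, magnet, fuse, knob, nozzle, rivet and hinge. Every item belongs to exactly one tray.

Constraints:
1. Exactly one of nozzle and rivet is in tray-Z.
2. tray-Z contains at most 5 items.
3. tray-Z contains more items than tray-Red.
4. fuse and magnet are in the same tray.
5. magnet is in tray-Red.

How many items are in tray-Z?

From (5): magnet ∈ tray-Red.
(4): fuse matches magnet: fuse ∈ tray-Red.
Suppose bolt ∈ tray-Red: no assignment then satisfies all the clues, so bolt ∉ tray-Red.

4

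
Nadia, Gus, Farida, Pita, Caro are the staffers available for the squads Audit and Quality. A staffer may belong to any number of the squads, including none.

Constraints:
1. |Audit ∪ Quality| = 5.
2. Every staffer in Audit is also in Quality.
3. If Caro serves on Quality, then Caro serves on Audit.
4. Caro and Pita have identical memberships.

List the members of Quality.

Quality = {Caro, Farida, Gus, Nadia, Pita}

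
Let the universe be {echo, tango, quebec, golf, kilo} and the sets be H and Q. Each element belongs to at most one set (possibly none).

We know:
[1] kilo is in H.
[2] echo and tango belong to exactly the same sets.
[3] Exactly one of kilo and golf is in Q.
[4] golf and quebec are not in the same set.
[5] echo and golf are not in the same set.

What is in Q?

Q = {golf}

From (1): kilo ∈ H.
(3) (exactly one): golf ∈ Q.
(4): quebec ∉ Q.
(5): echo ∉ Q.
(2): tango matches echo: tango ∉ Q.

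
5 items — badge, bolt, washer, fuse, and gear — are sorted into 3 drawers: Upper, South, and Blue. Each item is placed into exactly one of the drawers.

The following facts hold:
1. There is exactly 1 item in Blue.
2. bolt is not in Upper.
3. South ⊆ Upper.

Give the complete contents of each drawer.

Upper = {badge, fuse, gear, washer}; South = {}; Blue = {bolt}

From (2): bolt ∉ Upper.
(3) contrapositive: bolt ∉ South.
Only one drawer left: bolt ∈ Blue.
(1): Blue already has 1, so the rest are out.
Suppose badge ∉ Upper: no assignment then satisfies all the clues, so badge ∈ Upper.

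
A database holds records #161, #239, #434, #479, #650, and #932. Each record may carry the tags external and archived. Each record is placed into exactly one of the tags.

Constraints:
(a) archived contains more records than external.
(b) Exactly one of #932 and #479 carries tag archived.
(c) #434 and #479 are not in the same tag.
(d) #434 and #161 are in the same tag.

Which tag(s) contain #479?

#479: external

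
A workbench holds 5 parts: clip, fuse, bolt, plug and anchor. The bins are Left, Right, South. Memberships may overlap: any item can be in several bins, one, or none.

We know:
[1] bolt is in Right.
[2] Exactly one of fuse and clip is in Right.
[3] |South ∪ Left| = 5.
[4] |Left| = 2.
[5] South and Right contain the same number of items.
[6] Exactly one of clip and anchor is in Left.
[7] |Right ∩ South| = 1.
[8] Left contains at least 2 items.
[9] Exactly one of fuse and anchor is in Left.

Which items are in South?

South = {clip, fuse, plug}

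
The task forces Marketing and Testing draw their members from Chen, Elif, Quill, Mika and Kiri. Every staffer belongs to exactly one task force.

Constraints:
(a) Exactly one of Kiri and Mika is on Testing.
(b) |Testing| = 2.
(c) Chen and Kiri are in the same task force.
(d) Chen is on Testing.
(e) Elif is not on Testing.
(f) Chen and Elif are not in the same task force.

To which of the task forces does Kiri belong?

Kiri: Testing

From (d): Chen ∈ Testing.
From (e): Elif ∉ Testing.
(c): Kiri matches Chen: Kiri ∉ Marketing.
(c): Kiri matches Chen: Kiri ∈ Testing.
Only one task force left: Elif ∈ Marketing.
(a) (exactly one): Mika ∉ Testing.
(b): Testing already has 2, so the rest are out.
Only one task force left: Quill ∈ Marketing.
Only one task force left: Mika ∈ Marketing.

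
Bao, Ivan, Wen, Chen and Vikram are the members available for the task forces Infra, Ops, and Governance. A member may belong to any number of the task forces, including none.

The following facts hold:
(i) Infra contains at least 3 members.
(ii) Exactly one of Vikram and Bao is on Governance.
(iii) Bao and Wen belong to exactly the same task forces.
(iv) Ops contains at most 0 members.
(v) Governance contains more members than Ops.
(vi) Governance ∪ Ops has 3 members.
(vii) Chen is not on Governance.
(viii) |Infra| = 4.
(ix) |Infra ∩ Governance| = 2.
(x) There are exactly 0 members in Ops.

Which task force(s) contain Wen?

Wen: Governance, Infra

From (vii): Chen ∉ Governance.
(iv): Ops already has 0, so the rest are out.
Suppose Wen ∉ Infra: no assignment then satisfies all the clues, so Wen ∈ Infra.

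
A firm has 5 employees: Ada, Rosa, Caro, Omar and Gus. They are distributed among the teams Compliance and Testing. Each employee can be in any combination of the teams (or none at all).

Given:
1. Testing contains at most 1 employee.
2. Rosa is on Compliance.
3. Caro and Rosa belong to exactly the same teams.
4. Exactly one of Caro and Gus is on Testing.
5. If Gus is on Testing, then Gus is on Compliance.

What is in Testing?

Testing = {Gus}

From (2): Rosa ∈ Compliance.
(3): Caro matches Rosa: Caro ∈ Compliance.
Suppose Ada ∈ Testing: no assignment then satisfies all the clues, so Ada ∉ Testing.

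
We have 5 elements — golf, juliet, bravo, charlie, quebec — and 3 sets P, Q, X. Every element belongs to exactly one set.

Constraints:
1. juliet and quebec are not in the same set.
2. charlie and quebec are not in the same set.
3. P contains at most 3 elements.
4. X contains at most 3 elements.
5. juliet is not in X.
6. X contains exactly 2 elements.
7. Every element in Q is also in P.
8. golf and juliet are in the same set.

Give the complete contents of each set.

From (5): juliet ∉ X.
(8): golf matches juliet: golf ∉ X.
Suppose golf ∉ P: no assignment then satisfies all the clues, so golf ∈ P.

P = {charlie, golf, juliet}; Q = {}; X = {bravo, quebec}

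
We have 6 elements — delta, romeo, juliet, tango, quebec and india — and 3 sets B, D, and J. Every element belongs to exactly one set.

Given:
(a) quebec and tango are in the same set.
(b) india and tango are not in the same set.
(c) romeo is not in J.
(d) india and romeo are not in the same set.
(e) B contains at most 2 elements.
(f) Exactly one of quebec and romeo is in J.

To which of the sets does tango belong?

From (c): romeo ∉ J.
(f) (exactly one): quebec ∈ J.
(a): tango matches quebec: tango ∉ B.
(a): tango matches quebec: tango ∉ D.
(a): tango matches quebec: tango ∈ J.
(b): india ∉ J.

tango: J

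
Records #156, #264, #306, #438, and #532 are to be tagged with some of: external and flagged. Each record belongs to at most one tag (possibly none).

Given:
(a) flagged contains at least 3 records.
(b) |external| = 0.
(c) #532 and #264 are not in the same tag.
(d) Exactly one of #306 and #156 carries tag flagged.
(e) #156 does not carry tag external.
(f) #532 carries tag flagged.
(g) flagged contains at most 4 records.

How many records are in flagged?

3

From (e): #156 ∉ external.
From (f): #532 ∈ flagged.
(b): external already has 0, so the rest are out.
(c): #264 ∉ flagged.
Suppose #438 ∉ flagged: no assignment then satisfies all the clues, so #438 ∈ flagged.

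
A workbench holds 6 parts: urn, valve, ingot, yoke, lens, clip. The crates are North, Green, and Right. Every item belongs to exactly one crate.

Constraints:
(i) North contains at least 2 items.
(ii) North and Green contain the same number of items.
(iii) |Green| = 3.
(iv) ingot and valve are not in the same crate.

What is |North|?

3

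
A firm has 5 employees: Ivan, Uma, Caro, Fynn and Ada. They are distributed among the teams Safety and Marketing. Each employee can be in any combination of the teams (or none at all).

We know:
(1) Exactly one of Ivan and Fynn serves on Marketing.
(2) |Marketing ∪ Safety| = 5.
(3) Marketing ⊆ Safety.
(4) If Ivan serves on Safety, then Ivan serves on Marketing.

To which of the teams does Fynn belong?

Fynn: Safety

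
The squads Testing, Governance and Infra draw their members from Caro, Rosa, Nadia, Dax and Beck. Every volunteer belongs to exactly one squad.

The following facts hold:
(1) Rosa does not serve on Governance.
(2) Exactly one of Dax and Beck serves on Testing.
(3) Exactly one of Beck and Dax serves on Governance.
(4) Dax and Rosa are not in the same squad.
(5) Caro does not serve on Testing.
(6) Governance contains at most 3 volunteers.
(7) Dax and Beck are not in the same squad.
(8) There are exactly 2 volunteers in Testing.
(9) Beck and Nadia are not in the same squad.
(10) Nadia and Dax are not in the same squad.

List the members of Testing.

Testing = {Beck, Rosa}

From (1): Rosa ∉ Governance.
From (5): Caro ∉ Testing.
Suppose Rosa ∉ Testing: no assignment then satisfies all the clues, so Rosa ∈ Testing.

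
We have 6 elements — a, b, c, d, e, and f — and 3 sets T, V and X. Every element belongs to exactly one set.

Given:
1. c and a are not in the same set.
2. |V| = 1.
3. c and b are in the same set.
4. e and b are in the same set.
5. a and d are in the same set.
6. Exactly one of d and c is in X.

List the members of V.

V = {f}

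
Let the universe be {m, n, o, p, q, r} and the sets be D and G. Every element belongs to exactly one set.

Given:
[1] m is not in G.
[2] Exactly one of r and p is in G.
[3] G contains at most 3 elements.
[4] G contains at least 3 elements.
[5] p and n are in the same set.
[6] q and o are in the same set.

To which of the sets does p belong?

From (1): m ∉ G.
Only one set left: m ∈ D.
Suppose p ∉ D: no assignment then satisfies all the clues, so p ∈ D.

p: D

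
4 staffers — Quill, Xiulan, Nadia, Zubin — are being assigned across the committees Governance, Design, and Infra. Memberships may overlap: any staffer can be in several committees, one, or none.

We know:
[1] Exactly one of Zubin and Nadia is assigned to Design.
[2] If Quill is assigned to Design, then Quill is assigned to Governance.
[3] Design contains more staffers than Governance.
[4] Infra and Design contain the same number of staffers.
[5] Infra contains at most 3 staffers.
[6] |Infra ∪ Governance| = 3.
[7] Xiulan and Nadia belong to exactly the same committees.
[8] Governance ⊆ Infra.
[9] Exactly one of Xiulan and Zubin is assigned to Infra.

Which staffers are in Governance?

Governance = {Quill}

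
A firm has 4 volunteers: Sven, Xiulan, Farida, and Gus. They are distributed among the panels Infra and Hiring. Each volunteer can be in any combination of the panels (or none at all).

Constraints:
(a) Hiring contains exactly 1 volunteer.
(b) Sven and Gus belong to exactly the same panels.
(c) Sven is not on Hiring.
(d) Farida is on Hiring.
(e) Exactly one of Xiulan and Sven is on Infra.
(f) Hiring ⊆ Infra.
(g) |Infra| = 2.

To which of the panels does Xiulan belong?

From (c): Sven ∉ Hiring.
From (d): Farida ∈ Hiring.
(a): Hiring already has 1, so the rest are out.
(f) with Farida ∈ Hiring: Farida ∈ Infra.
Suppose Xiulan ∉ Infra: no assignment then satisfies all the clues, so Xiulan ∈ Infra.

Xiulan: Infra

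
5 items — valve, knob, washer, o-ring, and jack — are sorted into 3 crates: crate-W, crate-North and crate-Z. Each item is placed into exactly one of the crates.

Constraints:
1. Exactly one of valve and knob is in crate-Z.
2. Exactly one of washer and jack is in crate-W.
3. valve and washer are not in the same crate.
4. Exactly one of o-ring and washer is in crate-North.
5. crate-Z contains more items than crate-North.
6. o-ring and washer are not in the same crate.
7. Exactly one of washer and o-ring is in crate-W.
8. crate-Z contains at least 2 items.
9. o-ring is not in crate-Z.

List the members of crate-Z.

From (9): o-ring ∉ crate-Z.
Suppose valve ∉ crate-Z: no assignment then satisfies all the clues, so valve ∈ crate-Z.

crate-Z = {jack, valve}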